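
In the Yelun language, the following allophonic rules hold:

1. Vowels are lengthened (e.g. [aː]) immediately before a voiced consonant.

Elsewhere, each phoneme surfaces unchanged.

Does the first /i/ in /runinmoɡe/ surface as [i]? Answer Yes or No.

/i/ (between /n/ and /n/) occurs before a voiced consonant → [iː] by rule 1.
The actual realization is [iː], not [i].

No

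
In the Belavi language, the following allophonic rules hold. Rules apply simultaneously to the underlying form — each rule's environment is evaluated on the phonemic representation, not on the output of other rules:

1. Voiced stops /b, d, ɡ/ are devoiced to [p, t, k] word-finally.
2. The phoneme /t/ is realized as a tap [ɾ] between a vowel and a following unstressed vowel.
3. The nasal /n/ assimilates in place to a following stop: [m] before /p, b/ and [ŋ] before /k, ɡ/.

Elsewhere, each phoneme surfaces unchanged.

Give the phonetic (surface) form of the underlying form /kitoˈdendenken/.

[kiɾoˈdendeŋken]

/k/ stays [k].
/i/ stays [i].
/t/ — between /i/ and /o/, between a vowel and a following unstressed vowel — surfaces as [ɾ] (rule 2).
/o/ (between /t/ and /d/): no rule targets it → [o].
/d/ (between /o/ and /e/) is in the target of rule 1 but the environment (word-finally) is not met → [d].
/e/ (between /d/ and /n/): no rule targets it → [e].
/n/ — between /e/ and /d/; rule 3 does not apply here → [n].
/d/ — between /n/ and /e/; rule 1 does not apply here → [d].
/e/ (between /d/ and /n/) is unaffected → [e].
/n/ (between /e/ and /k/) occurs before a labial or velar stop → [ŋ] by rule 3.
/k/ stays [k].
/e/ stays [e].
/n/ (word-final) fails the environment for rule 3, so it stays [n].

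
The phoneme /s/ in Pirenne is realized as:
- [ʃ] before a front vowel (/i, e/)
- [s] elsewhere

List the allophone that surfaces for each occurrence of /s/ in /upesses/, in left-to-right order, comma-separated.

[s], [ʃ], [s]

Occurrence 1 (position 4): no conditioning environment matches → elsewhere allophone [s].
Occurrence 2 (position 5): before a front vowel (/i, e/) → [ʃ].
Occurrence 3 (position 7): no conditioning environment matches → elsewhere allophone [s].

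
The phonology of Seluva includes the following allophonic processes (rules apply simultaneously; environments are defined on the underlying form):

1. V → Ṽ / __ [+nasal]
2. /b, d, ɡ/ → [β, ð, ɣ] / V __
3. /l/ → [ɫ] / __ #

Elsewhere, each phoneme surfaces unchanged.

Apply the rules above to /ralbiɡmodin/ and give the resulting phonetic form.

[ralbiɣmoðĩn]

/r/ (word-initial): no rule targets it → [r].
/a/ — between /r/ and /l/; rule 1 does not apply here → [a].
/l/ (between /a/ and /b/) is in the target of rule 3 but the environment (word-finally) is not met → [l].
/b/ (between /l/ and /i/): rule 2 targets it, but not immediately after a vowel → unchanged [b].
/i/ — between /b/ and /ɡ/; rule 1 does not apply here → [i].
/ɡ/ meets the environment for rule 2 (immediately after a vowel) → [ɣ].
/m/ (between /ɡ/ and /o/): no rule targets it → [m].
/o/ — between /m/ and /d/; rule 1 does not apply here → [o].
/d/ (between /o/ and /i/): immediately after a vowel, so rule 2 applies → [ð].
/i/ — between /d/ and /n/, before a nasal consonant — surfaces as [ĩ] (rule 1).
/n/ stays [n].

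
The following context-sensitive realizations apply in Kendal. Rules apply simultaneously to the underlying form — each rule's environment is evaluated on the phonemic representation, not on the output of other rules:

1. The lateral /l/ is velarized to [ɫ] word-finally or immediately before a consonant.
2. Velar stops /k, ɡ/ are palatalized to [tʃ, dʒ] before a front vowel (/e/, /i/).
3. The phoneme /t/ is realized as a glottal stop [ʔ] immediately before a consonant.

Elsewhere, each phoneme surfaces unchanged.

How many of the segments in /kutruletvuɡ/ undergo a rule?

2

Segments that undergo a rule: /t/ → [ʔ] (rule 3); /t/ → [ʔ] (rule 3).
All other segments surface unchanged.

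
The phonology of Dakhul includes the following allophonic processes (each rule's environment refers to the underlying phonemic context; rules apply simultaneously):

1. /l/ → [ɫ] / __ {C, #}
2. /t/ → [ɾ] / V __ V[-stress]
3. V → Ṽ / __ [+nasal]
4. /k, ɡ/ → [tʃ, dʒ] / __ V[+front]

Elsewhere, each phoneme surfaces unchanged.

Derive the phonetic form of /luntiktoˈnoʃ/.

[lũntiktõˈnoʃ]

/l/ (word-initial): rule 1 targets it, but not word-finally or immediately before a consonant → unchanged [l].
/u/ — between /l/ and /n/, before a nasal consonant — surfaces as [ũ] (rule 3).
/n/ (between /u/ and /t/): no rule targets it → [n].
/t/ (between /n/ and /i/): rule 2 targets it, but not between a vowel and a following unstressed vowel → unchanged [t].
/i/ — between /t/ and /k/; rule 3 does not apply here → [i].
/k/ (between /i/ and /t/) fails the environment for rule 4, so it stays [k].
/t/ — between /k/ and /o/; rule 2 does not apply here → [t].
/o/ (between /t/ and /n/) occurs before a nasal consonant → [õ] by rule 3.
/n/ — not in any rule's target class → [n].
/o/ (between /n/ and /ʃ/) fails the environment for rule 3, so it stays [o].
/ʃ/ (word-final): no rule targets it → [ʃ].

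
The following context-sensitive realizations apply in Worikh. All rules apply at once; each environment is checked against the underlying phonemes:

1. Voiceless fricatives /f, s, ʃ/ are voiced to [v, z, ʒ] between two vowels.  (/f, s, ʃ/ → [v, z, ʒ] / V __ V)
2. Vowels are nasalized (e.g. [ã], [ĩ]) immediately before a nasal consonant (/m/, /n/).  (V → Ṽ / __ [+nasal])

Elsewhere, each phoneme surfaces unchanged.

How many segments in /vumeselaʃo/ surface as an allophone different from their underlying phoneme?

Segments that undergo a rule: /u/ → [ũ] (rule 2); /s/ → [z] (rule 1); /ʃ/ → [ʒ] (rule 1).
All other segments surface unchanged.

3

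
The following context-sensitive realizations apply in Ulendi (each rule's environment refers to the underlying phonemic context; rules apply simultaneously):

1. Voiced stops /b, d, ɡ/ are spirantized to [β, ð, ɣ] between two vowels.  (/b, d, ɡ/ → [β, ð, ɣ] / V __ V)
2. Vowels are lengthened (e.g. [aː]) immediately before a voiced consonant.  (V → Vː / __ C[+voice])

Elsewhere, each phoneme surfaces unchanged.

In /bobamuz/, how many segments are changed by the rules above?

4

Segments that undergo a rule: /o/ → [oː] (rule 2); /b/ → [β] (rule 1); /a/ → [aː] (rule 2); /u/ → [uː] (rule 2).
All other segments surface unchanged.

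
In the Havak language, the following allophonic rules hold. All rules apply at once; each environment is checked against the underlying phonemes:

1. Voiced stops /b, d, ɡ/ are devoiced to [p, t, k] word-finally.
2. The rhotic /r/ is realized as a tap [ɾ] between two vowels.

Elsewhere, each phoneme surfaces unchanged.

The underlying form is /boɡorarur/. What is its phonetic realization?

/b/ (word-initial) is in the target of rule 1 but the environment (word-finally) is not met → [b].
/o/ (between /b/ and /ɡ/): no rule targets it → [o].
/ɡ/ (between /o/ and /o/): rule 1 targets it, but not word-finally → unchanged [ɡ].
/o/ (between /ɡ/ and /r/): no rule targets it → [o].
Rule 2 applies to /r/ (between /o/ and /a/: between two vowels) → [ɾ].
/a/ (between /r/ and /r/) is unaffected → [a].
/r/ (between /a/ and /u/): between two vowels, so rule 2 applies → [ɾ].
/u/ stays [u].
/r/ (word-final): rule 2 targets it, but not between two vowels → unchanged [r].

[boɡoɾaɾur]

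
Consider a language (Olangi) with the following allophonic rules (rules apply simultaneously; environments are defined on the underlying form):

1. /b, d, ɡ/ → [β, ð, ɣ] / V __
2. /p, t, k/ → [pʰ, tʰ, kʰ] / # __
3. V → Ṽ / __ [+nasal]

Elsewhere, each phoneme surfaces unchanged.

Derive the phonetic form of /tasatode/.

/t/ — word-initial, word-initially — surfaces as [tʰ] (rule 2).
/a/ (between /t/ and /s/): rule 3 targets it, but not before a nasal consonant → unchanged [a].
/s/ — not in any rule's target class → [s].
/a/ (between /s/ and /t/) is in the target of rule 3 but the environment (before a nasal consonant) is not met → [a].
/t/ (between /a/ and /o/) is in the target of rule 2 but the environment (word-initially) is not met → [t].
/o/ — between /t/ and /d/; rule 3 does not apply here → [o].
/d/ — between /o/ and /e/, immediately after a vowel — surfaces as [ð] (rule 1).
/e/ — word-final; rule 3 does not apply here → [e].

[tʰasatoðe]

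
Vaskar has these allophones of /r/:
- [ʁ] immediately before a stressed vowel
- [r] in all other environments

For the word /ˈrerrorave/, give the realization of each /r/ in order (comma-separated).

Occurrence 1 (position 1): immediately before a stressed vowel → [ʁ].
Occurrence 2 (position 3): no conditioning environment matches → elsewhere allophone [r].
Occurrence 3 (position 4): no conditioning environment matches → elsewhere allophone [r].
Occurrence 4 (position 6): no conditioning environment matches → elsewhere allophone [r].

[ʁ], [r], [r], [r]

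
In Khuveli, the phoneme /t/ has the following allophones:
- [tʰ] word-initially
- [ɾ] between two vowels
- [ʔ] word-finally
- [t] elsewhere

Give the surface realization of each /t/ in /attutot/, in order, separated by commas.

[t], [t], [ɾ], [ʔ]

Occurrence 1 (position 2): no conditioning environment matches → elsewhere allophone [t].
Occurrence 2 (position 3): no conditioning environment matches → elsewhere allophone [t].
Occurrence 3 (position 5): between two vowels → [ɾ].
Occurrence 4 (position 7): word-finally → [ʔ].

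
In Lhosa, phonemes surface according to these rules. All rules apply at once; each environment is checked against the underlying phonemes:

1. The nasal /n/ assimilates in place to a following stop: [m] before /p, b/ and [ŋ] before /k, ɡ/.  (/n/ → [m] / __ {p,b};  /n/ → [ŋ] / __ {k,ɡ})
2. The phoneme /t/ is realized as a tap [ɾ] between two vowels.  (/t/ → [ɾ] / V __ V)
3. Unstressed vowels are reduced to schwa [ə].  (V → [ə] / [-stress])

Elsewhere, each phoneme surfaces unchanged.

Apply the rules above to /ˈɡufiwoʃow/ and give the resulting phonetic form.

/ɡ/ (word-initial) is unaffected → [ɡ].
/u/ — between /ɡ/ and /f/; rule 3 does not apply here → [u].
/f/ (between /u/ and /i/) is unaffected → [f].
Rule 3 applies to /i/ (between /f/ and /w/: in an unstressed syllable) → [ə].
/w/ (between /i/ and /o/): no rule targets it → [w].
/o/ (between /w/ and /ʃ/): in an unstressed syllable, so rule 3 applies → [ə].
/ʃ/ (between /o/ and /o/) is unaffected → [ʃ].
/o/ (between /ʃ/ and /w/) occurs in an unstressed syllable → [ə] by rule 3.
/w/ (word-final) is unaffected → [w].

[ˈɡufəwəʃəw]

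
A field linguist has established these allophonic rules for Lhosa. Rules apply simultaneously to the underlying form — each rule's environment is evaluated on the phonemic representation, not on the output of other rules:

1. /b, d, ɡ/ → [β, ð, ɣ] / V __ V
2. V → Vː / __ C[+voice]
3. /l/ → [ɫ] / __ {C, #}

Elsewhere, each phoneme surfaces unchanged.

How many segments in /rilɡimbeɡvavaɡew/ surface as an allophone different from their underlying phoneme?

Segments that undergo a rule: /i/ → [iː] (rule 2); /l/ → [ɫ] (rule 3); /i/ → [iː] (rule 2); /e/ → [eː] (rule 2); /a/ → [aː] (rule 2); /a/ → [aː] (rule 2); /ɡ/ → [ɣ] (rule 1); /e/ → [eː] (rule 2).
All other segments surface unchanged.

8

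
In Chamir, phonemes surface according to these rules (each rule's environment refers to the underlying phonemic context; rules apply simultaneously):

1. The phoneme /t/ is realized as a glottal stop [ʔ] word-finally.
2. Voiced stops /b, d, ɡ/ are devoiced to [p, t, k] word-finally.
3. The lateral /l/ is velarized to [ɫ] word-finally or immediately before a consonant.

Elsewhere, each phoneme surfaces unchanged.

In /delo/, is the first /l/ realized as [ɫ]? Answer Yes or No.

No

/l/ — between /e/ and /o/; rule 3 does not apply here → [l].
The actual realization is [l], not [ɫ].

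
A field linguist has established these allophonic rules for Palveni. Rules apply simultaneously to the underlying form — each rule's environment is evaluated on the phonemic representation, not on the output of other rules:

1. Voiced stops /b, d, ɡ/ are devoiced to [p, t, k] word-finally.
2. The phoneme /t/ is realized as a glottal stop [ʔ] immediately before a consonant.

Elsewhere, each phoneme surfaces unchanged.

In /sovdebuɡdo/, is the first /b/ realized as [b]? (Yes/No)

Yes

/b/ — between /e/ and /u/; rule 1 does not apply here → [b].
The actual realization is [b], which matches [b].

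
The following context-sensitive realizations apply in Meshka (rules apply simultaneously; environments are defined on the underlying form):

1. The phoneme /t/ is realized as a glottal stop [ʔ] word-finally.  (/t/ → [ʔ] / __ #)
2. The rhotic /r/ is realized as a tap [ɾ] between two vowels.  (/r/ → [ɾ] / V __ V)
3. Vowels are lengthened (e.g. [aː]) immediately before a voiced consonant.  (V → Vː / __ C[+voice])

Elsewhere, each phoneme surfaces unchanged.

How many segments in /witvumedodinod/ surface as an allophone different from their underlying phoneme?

Segments that undergo a rule: /u/ → [uː] (rule 3); /e/ → [eː] (rule 3); /o/ → [oː] (rule 3); /i/ → [iː] (rule 3); /o/ → [oː] (rule 3).
All other segments surface unchanged.

5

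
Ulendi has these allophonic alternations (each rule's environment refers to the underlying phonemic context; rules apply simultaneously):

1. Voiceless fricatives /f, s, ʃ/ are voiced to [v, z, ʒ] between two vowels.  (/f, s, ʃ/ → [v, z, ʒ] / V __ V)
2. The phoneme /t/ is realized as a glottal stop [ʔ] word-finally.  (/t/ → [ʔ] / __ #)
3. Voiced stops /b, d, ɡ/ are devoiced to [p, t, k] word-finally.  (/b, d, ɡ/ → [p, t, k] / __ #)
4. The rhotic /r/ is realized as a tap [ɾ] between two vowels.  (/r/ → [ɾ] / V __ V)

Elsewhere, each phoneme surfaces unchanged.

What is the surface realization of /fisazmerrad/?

/f/ (word-initial) fails the environment for rule 1, so it stays [f].
/i/ — not in any rule's target class → [i].
Rule 1 applies to /s/ (between /i/ and /a/: between two vowels) → [z].
/a/ — not in any rule's target class → [a].
/z/ (between /a/ and /m/) is unaffected → [z].
/m/ (between /z/ and /e/): no rule targets it → [m].
/e/ stays [e].
/r/ (between /e/ and /r/) is in the target of rule 4 but the environment (between two vowels) is not met → [r].
/r/ (between /r/ and /a/): rule 4 targets it, but not between two vowels → unchanged [r].
/a/ (between /r/ and /d/) is unaffected → [a].
Rule 3 applies to /d/ (word-final: word-finally) → [t].

[fizazmerrat]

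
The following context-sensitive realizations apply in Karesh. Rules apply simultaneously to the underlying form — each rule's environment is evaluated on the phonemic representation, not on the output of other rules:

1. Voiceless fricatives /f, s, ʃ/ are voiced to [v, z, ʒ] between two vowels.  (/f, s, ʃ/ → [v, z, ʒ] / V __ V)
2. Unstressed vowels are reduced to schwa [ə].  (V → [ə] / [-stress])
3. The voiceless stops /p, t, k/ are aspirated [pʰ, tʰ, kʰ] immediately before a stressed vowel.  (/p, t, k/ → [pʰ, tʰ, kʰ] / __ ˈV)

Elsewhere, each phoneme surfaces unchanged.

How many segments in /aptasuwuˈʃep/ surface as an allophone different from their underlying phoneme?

Segments that undergo a rule: /a/ → [ə] (rule 2); /a/ → [ə] (rule 2); /s/ → [z] (rule 1); /u/ → [ə] (rule 2); /u/ → [ə] (rule 2); /ʃ/ → [ʒ] (rule 1).
All other segments surface unchanged.

6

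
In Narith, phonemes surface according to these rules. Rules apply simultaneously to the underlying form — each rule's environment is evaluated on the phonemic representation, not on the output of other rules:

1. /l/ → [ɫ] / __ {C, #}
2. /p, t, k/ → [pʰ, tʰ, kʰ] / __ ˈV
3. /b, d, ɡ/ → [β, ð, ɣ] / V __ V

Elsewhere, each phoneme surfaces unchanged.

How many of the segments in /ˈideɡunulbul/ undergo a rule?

4

Segments that undergo a rule: /d/ → [ð] (rule 3); /ɡ/ → [ɣ] (rule 3); /l/ → [ɫ] (rule 1); /l/ → [ɫ] (rule 1).
All other segments surface unchanged.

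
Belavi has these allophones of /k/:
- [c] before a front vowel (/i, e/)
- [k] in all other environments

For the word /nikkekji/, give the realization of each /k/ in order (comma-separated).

[k], [c], [k]

Occurrence 1 (position 3): no conditioning environment matches → elsewhere allophone [k].
Occurrence 2 (position 4): before a front vowel → [c].
Occurrence 3 (position 6): no conditioning environment matches → elsewhere allophone [k].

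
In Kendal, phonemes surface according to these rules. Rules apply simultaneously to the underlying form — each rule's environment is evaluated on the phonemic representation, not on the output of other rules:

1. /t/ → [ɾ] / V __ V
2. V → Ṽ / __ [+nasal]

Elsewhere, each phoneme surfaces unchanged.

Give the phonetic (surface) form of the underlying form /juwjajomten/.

/u/ (between /j/ and /w/): rule 2 targets it, but not before a nasal consonant → unchanged [u].
/a/ (between /j/ and /j/): rule 2 targets it, but not before a nasal consonant → unchanged [a].
/o/ (between /j/ and /m/) occurs before a nasal consonant → [õ] by rule 2.
/t/ — between /m/ and /e/; rule 1 does not apply here → [t].
Rule 2 applies to /e/ (between /t/ and /n/: before a nasal consonant) → [ẽ].

[juwjajõmtẽn]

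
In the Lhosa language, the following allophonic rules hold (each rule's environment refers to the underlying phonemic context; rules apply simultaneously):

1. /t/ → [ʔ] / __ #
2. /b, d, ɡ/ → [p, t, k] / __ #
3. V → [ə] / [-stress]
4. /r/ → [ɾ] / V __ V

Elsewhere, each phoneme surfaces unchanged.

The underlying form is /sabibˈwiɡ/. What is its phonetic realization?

/s/ (word-initial): no rule targets it → [s].
/a/ (between /s/ and /b/) occurs in an unstressed syllable → [ə] by rule 3.
/b/ — between /a/ and /i/; rule 2 does not apply here → [b].
/i/ meets the environment for rule 3 (in an unstressed syllable) → [ə].
/b/ (between /i/ and /w/) fails the environment for rule 2, so it stays [b].
/w/ stays [w].
/i/ — between /w/ and /ɡ/; rule 3 does not apply here → [i].
Rule 2 applies to /ɡ/ (word-final: word-finally) → [k].

[səbəbˈwik]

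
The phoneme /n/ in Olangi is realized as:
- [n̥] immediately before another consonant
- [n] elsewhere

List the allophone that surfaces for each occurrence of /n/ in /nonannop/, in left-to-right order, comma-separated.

Occurrence 1 (position 1): no conditioning environment matches → elsewhere allophone [n].
Occurrence 2 (position 3): no conditioning environment matches → elsewhere allophone [n].
Occurrence 3 (position 5): immediately before another consonant → [n̥].
Occurrence 4 (position 6): no conditioning environment matches → elsewhere allophone [n].

[n], [n], [n̥], [n]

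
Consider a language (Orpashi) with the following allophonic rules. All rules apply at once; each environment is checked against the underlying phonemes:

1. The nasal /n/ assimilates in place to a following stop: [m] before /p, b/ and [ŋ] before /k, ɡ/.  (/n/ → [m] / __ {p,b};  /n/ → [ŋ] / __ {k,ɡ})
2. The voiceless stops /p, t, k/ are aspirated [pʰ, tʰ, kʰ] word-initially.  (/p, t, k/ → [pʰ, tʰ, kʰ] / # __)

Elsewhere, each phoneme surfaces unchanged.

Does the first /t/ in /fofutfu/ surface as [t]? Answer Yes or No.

/t/ (between /u/ and /f/) fails the environment for rule 2, so it stays [t].
The actual realization is [t], which matches [t].

Yes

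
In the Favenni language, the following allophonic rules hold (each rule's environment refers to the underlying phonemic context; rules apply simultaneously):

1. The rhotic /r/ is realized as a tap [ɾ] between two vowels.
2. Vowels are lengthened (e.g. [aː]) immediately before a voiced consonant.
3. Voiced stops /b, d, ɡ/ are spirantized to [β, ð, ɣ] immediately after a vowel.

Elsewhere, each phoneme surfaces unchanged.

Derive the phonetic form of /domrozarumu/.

[doːmroːzaːɾuːmu]

/d/ — word-initial; rule 3 does not apply here → [d].
/o/ (between /d/ and /m/) occurs before a voiced consonant → [oː] by rule 2.
/m/ (between /o/ and /r/): no rule targets it → [m].
/r/ (between /m/ and /o/): rule 1 targets it, but not between two vowels → unchanged [r].
/o/ meets the environment for rule 2 (before a voiced consonant) → [oː].
/z/ (between /o/ and /a/): no rule targets it → [z].
/a/ (between /z/ and /r/): before a voiced consonant, so rule 2 applies → [aː].
/r/ — between /a/ and /u/, between two vowels — surfaces as [ɾ] (rule 1).
/u/ — between /r/ and /m/, before a voiced consonant — surfaces as [uː] (rule 2).
/m/ stays [m].
/u/ — word-final; rule 2 does not apply here → [u].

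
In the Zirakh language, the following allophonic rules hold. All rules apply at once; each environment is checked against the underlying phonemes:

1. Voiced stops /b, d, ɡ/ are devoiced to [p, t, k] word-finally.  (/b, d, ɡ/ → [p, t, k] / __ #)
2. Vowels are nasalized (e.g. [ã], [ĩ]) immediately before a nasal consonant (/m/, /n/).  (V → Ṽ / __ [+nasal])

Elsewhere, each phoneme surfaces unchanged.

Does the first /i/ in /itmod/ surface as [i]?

/i/ (word-initial): rule 2 targets it, but not before a nasal consonant → unchanged [i].
The actual realization is [i], which matches [i].

Yes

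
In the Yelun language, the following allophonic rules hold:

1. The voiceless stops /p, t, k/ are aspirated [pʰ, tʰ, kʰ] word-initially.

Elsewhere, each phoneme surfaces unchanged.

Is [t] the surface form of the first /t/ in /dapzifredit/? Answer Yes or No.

/t/ (word-final) is in the target of rule 1 but the environment (word-initially) is not met → [t].
The actual realization is [t], which matches [t].

Yes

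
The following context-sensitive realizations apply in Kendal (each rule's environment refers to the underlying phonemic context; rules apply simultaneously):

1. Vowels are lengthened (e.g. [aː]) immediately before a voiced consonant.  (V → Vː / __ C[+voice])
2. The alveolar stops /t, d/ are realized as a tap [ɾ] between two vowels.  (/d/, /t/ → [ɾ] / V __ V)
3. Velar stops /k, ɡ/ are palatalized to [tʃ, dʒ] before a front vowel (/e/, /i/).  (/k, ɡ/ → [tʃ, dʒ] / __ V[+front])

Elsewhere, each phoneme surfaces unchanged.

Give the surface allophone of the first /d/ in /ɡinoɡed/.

[d]

/d/ (word-final): rule 2 targets it, but not between two vowels → unchanged [d].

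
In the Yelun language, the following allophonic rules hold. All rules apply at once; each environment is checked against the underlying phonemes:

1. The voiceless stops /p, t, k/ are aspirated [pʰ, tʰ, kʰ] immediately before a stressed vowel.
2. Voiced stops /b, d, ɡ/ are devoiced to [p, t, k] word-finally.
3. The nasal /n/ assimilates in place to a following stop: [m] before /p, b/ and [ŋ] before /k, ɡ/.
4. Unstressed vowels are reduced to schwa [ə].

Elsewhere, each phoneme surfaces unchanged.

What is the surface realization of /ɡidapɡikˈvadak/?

[ɡədəpɡəkˈvadək]

/ɡ/ (word-initial): rule 2 targets it, but not word-finally → unchanged [ɡ].
/i/ (between /ɡ/ and /d/): in an unstressed syllable, so rule 4 applies → [ə].
/d/ — between /i/ and /a/; rule 2 does not apply here → [d].
Rule 4 applies to /a/ (between /d/ and /p/: in an unstressed syllable) → [ə].
/p/ (between /a/ and /ɡ/) fails the environment for rule 1, so it stays [p].
/ɡ/ (between /p/ and /i/): rule 2 targets it, but not word-finally → unchanged [ɡ].
Rule 4 applies to /i/ (between /ɡ/ and /k/: in an unstressed syllable) → [ə].
/k/ — between /i/ and /v/; rule 1 does not apply here → [k].
/v/ — not in any rule's target class → [v].
/a/ (between /v/ and /d/): rule 4 targets it, but not in an unstressed syllable → unchanged [a].
/d/ — between /a/ and /a/; rule 2 does not apply here → [d].
Rule 4 applies to /a/ (between /d/ and /k/: in an unstressed syllable) → [ə].
/k/ — word-final; rule 1 does not apply here → [k].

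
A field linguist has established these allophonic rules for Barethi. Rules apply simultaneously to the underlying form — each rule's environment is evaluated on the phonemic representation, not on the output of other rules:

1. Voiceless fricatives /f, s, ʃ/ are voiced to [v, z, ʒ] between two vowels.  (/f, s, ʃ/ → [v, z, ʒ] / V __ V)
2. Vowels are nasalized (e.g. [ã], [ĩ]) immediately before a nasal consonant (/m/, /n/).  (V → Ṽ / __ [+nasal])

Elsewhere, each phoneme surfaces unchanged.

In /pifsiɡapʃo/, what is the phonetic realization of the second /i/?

[i]

/i/ (between /s/ and /ɡ/): rule 2 targets it, but not before a nasal consonant → unchanged [i].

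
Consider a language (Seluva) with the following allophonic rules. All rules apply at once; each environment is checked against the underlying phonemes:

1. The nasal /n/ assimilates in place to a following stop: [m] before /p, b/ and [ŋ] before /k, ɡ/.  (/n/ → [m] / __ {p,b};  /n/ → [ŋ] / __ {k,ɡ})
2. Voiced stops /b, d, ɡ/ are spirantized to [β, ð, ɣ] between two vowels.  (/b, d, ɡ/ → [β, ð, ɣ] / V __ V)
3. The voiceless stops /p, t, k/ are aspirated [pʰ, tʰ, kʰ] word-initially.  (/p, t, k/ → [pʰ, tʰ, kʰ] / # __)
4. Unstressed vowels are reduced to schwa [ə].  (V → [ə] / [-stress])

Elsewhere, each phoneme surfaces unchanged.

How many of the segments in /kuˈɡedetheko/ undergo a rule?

Segments that undergo a rule: /k/ → [kʰ] (rule 3); /u/ → [ə] (rule 4); /ɡ/ → [ɣ] (rule 2); /d/ → [ð] (rule 2); /e/ → [ə] (rule 4); /e/ → [ə] (rule 4); /o/ → [ə] (rule 4).
All other segments surface unchanged.

7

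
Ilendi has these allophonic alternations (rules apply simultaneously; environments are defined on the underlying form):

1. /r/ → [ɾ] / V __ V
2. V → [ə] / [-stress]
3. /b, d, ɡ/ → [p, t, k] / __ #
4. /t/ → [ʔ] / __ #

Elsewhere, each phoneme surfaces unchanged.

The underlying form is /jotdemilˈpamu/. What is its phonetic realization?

Rule 2 applies to /o/ (between /j/ and /t/: in an unstressed syllable) → [ə].
/t/ — between /o/ and /d/; rule 4 does not apply here → [t].
/d/ (between /t/ and /e/): rule 3 targets it, but not word-finally → unchanged [d].
/e/ (between /d/ and /m/): in an unstressed syllable, so rule 2 applies → [ə].
/i/ — between /m/ and /l/, in an unstressed syllable — surfaces as [ə] (rule 2).
/a/ — between /p/ and /m/; rule 2 does not apply here → [a].
/u/ — word-final, in an unstressed syllable — surfaces as [ə] (rule 2).

[jətdəməlˈpamə]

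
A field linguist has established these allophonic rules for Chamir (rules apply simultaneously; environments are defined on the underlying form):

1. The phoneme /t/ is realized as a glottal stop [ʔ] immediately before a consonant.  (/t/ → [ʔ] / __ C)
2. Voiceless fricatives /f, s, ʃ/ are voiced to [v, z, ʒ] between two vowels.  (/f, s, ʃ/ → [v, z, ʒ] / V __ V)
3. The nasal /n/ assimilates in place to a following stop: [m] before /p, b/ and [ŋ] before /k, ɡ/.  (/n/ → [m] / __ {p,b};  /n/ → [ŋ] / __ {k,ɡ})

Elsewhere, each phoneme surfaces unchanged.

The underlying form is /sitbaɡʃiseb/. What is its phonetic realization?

[siʔbaɡʃizeb]

/s/ (word-initial) fails the environment for rule 2, so it stays [s].
/i/ (between /s/ and /t/): no rule targets it → [i].
Rule 1 applies to /t/ (between /i/ and /b/: immediately before a consonant) → [ʔ].
/b/ stays [b].
/a/ (between /b/ and /ɡ/) is unaffected → [a].
/ɡ/ (between /a/ and /ʃ/) is unaffected → [ɡ].
/ʃ/ (between /ɡ/ and /i/) is in the target of rule 2 but the environment (between two vowels) is not met → [ʃ].
/i/ — not in any rule's target class → [i].
/s/ (between /i/ and /e/): between two vowels, so rule 2 applies → [z].
/e/ (between /s/ and /b/) is unaffected → [e].
/b/ stays [b].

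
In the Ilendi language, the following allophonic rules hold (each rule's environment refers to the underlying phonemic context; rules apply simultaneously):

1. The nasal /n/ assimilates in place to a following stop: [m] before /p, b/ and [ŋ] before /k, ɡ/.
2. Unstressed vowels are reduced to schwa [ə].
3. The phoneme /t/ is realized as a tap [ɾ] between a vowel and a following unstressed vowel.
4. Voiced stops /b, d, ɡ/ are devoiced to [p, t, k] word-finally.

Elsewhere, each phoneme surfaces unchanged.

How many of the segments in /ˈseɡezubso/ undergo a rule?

3

Segments that undergo a rule: /e/ → [ə] (rule 2); /u/ → [ə] (rule 2); /o/ → [ə] (rule 2).
All other segments surface unchanged.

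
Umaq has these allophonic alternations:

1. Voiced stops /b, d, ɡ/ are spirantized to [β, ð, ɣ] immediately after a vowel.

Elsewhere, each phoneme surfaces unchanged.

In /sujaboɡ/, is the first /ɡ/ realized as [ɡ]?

No

/ɡ/ meets the environment for rule 1 (immediately after a vowel) → [ɣ].
The actual realization is [ɣ], not [ɡ].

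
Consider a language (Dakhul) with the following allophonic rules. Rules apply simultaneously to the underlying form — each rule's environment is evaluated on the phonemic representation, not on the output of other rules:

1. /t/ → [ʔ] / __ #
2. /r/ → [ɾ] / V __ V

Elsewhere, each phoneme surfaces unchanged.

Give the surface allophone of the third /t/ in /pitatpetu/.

[t]

/t/ (between /e/ and /u/): rule 1 targets it, but not word-finally → unchanged [t].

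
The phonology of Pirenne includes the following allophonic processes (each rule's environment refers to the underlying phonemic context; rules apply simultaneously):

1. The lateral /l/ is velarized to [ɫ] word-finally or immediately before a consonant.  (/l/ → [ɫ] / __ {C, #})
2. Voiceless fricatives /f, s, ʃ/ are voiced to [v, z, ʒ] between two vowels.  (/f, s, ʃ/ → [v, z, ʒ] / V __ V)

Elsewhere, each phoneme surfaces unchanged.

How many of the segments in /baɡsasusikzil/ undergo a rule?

Segments that undergo a rule: /s/ → [z] (rule 2); /s/ → [z] (rule 2); /l/ → [ɫ] (rule 1).
All other segments surface unchanged.

3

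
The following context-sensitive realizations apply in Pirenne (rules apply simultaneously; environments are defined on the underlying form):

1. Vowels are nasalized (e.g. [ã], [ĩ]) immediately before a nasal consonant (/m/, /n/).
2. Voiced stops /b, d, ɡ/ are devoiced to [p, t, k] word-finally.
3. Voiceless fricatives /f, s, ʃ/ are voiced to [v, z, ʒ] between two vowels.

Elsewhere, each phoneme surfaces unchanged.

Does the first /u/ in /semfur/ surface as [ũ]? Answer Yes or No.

/u/ (between /f/ and /r/) is in the target of rule 1 but the environment (before a nasal consonant) is not met → [u].
The actual realization is [u], not [ũ].

No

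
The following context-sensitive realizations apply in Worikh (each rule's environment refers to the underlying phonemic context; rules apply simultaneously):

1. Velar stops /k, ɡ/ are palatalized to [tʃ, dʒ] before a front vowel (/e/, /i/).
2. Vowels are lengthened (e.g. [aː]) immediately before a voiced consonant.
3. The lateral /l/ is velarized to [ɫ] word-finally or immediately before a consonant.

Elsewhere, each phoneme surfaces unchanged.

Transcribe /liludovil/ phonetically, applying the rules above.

[liːluːdoːviːɫ]

/l/ — word-initial; rule 3 does not apply here → [l].
/i/ meets the environment for rule 2 (before a voiced consonant) → [iː].
/l/ (between /i/ and /u/) is in the target of rule 3 but the environment (word-finally or immediately before a consonant) is not met → [l].
/u/ (between /l/ and /d/) occurs before a voiced consonant → [uː] by rule 2.
/d/ stays [d].
/o/ meets the environment for rule 2 (before a voiced consonant) → [oː].
/v/ stays [v].
/i/ meets the environment for rule 2 (before a voiced consonant) → [iː].
/l/ (word-final): word-finally or immediately before a consonant, so rule 3 applies → [ɫ].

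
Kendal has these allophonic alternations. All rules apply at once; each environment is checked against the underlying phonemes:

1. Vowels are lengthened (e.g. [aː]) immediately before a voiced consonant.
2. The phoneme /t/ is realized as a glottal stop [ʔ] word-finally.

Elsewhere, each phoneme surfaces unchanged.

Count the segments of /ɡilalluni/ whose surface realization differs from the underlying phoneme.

3

Segments that undergo a rule: /i/ → [iː] (rule 1); /a/ → [aː] (rule 1); /u/ → [uː] (rule 1).
All other segments surface unchanged.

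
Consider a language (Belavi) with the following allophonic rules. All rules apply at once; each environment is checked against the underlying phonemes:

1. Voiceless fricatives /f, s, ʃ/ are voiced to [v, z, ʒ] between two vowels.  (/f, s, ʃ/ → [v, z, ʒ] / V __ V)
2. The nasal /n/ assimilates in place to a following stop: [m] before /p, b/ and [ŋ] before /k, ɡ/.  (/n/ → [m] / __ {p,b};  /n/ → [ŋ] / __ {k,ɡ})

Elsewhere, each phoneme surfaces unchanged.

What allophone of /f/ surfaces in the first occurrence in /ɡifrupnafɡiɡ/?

[f]

/f/ (between /i/ and /r/) fails the environment for rule 1, so it stays [f].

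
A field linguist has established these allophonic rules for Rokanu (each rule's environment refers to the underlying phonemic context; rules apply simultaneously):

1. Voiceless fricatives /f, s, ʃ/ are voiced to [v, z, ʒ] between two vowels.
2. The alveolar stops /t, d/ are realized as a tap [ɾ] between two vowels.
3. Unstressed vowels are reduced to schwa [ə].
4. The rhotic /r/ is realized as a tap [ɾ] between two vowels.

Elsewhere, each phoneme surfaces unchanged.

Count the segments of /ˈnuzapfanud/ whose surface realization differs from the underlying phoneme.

3

Segments that undergo a rule: /a/ → [ə] (rule 3); /a/ → [ə] (rule 3); /u/ → [ə] (rule 3).
All other segments surface unchanged.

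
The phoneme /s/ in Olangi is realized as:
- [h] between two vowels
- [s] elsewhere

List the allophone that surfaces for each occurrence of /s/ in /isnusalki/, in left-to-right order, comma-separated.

Occurrence 1 (position 2): no conditioning environment matches → elsewhere allophone [s].
Occurrence 2 (position 5): between two vowels → [h].

[s], [h]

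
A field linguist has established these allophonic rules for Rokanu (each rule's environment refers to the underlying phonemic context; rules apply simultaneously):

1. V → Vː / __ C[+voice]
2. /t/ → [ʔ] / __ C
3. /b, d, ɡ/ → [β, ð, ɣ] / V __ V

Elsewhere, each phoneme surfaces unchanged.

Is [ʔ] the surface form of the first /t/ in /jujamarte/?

No

/t/ — between /r/ and /e/; rule 2 does not apply here → [t].
The actual realization is [t], not [ʔ].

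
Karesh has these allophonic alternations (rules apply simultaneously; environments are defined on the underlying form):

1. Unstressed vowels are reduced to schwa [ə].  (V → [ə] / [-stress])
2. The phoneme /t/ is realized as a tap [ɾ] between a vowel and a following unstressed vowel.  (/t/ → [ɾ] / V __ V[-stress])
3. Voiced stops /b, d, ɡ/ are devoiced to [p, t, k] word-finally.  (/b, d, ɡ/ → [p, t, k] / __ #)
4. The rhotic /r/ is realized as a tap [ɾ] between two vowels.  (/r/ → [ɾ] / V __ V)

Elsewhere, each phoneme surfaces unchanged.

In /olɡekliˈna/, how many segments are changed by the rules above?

Segments that undergo a rule: /o/ → [ə] (rule 1); /e/ → [ə] (rule 1); /i/ → [ə] (rule 1).
All other segments surface unchanged.

3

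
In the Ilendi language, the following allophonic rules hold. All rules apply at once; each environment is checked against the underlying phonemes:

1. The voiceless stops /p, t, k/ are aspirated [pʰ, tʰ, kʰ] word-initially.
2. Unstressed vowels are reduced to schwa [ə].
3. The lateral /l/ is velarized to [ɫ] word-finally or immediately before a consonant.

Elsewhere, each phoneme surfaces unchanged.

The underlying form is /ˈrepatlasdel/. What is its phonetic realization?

/r/ (word-initial): no rule targets it → [r].
/e/ (between /r/ and /p/): rule 2 targets it, but not in an unstressed syllable → unchanged [e].
/p/ (between /e/ and /a/): rule 1 targets it, but not word-initially → unchanged [p].
/a/ (between /p/ and /t/): in an unstressed syllable, so rule 2 applies → [ə].
/t/ — between /a/ and /l/; rule 1 does not apply here → [t].
/l/ — between /t/ and /a/; rule 3 does not apply here → [l].
Rule 2 applies to /a/ (between /l/ and /s/: in an unstressed syllable) → [ə].
/s/ (between /a/ and /d/) is unaffected → [s].
/d/ (between /s/ and /e/) is unaffected → [d].
Rule 2 applies to /e/ (between /d/ and /l/: in an unstressed syllable) → [ə].
/l/ (word-final) occurs word-finally or immediately before a consonant → [ɫ] by rule 3.

[ˈrepətləsdəɫ]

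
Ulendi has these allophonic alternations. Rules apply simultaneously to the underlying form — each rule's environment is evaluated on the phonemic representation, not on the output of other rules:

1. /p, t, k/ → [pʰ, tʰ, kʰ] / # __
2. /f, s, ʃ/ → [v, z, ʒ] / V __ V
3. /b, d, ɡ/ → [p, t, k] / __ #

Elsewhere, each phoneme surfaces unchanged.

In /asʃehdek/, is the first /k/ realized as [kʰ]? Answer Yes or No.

No

/k/ (word-final) is in the target of rule 1 but the environment (word-initially) is not met → [k].
The actual realization is [k], not [kʰ].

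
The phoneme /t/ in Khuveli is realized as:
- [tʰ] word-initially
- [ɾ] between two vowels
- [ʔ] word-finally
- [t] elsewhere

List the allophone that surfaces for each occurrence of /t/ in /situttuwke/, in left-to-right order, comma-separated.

Occurrence 1 (position 3): between two vowels → [ɾ].
Occurrence 2 (position 5): no conditioning environment matches → elsewhere allophone [t].
Occurrence 3 (position 6): no conditioning environment matches → elsewhere allophone [t].

[ɾ], [t], [t]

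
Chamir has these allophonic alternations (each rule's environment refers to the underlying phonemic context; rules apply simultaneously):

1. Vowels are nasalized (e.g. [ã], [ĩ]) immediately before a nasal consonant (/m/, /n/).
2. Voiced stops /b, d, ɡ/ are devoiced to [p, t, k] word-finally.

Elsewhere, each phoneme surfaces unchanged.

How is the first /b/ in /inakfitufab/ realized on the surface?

[p]

/b/ meets the environment for rule 2 (word-finally) → [p].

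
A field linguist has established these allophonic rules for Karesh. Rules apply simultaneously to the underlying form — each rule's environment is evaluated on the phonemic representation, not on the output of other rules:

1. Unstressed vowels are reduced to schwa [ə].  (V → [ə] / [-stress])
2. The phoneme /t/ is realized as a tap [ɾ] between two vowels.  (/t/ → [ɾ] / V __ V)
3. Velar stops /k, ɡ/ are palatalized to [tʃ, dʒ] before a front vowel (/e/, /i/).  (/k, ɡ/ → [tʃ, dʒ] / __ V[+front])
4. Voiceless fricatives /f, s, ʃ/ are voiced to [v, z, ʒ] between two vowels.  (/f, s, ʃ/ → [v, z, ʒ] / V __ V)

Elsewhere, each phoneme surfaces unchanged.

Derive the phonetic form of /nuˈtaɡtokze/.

/n/ stays [n].
/u/ — between /n/ and /t/, in an unstressed syllable — surfaces as [ə] (rule 1).
/t/ (between /u/ and /a/): between two vowels, so rule 2 applies → [ɾ].
/a/ (between /t/ and /ɡ/): rule 1 targets it, but not in an unstressed syllable → unchanged [a].
/ɡ/ — between /a/ and /t/; rule 3 does not apply here → [ɡ].
/t/ (between /ɡ/ and /o/): rule 2 targets it, but not between two vowels → unchanged [t].
/o/ — between /t/ and /k/, in an unstressed syllable — surfaces as [ə] (rule 1).
/k/ — between /o/ and /z/; rule 3 does not apply here → [k].
/z/ stays [z].
/e/ (word-final): in an unstressed syllable, so rule 1 applies → [ə].

[nəˈɾaɡtəkzə]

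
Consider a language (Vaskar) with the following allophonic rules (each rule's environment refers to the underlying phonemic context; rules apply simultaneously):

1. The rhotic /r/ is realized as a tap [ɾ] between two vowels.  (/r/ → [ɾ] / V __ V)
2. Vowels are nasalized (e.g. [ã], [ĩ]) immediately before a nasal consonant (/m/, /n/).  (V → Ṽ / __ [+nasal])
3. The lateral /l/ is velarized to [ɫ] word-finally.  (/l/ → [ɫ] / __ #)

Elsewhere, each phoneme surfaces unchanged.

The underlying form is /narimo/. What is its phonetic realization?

/n/ — not in any rule's target class → [n].
/a/ (between /n/ and /r/) is in the target of rule 2 but the environment (before a nasal consonant) is not met → [a].
/r/ (between /a/ and /i/): between two vowels, so rule 1 applies → [ɾ].
/i/ — between /r/ and /m/, before a nasal consonant — surfaces as [ĩ] (rule 2).
/m/ — not in any rule's target class → [m].
/o/ — word-final; rule 2 does not apply here → [o].

[naɾĩmo]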